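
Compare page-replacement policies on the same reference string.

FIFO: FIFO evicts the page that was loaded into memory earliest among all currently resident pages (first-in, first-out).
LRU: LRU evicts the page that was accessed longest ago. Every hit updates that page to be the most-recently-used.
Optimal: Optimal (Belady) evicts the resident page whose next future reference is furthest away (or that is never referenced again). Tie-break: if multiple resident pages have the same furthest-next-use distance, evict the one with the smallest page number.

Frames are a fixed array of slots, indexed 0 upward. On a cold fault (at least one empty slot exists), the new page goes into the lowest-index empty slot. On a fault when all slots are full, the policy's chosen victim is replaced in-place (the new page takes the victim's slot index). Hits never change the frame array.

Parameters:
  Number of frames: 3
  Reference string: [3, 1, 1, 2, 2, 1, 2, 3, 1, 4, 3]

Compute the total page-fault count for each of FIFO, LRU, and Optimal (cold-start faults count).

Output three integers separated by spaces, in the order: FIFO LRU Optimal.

--- FIFO ---
  step 0: ref 3 -> FAULT, frames=[3,-,-] (faults so far: 1)
  step 1: ref 1 -> FAULT, frames=[3,1,-] (faults so far: 2)
  step 2: ref 1 -> HIT, frames=[3,1,-] (faults so far: 2)
  step 3: ref 2 -> FAULT, frames=[3,1,2] (faults so far: 3)
  step 4: ref 2 -> HIT, frames=[3,1,2] (faults so far: 3)
  step 5: ref 1 -> HIT, frames=[3,1,2] (faults so far: 3)
  step 6: ref 2 -> HIT, frames=[3,1,2] (faults so far: 3)
  step 7: ref 3 -> HIT, frames=[3,1,2] (faults so far: 3)
  step 8: ref 1 -> HIT, frames=[3,1,2] (faults so far: 3)
  step 9: ref 4 -> FAULT, evict 3, frames=[4,1,2] (faults so far: 4)
  step 10: ref 3 -> FAULT, evict 1, frames=[4,3,2] (faults so far: 5)
  FIFO total faults: 5
--- LRU ---
  step 0: ref 3 -> FAULT, frames=[3,-,-] (faults so far: 1)
  step 1: ref 1 -> FAULT, frames=[3,1,-] (faults so far: 2)
  step 2: ref 1 -> HIT, frames=[3,1,-] (faults so far: 2)
  step 3: ref 2 -> FAULT, frames=[3,1,2] (faults so far: 3)
  step 4: ref 2 -> HIT, frames=[3,1,2] (faults so far: 3)
  step 5: ref 1 -> HIT, frames=[3,1,2] (faults so far: 3)
  step 6: ref 2 -> HIT, frames=[3,1,2] (faults so far: 3)
  step 7: ref 3 -> HIT, frames=[3,1,2] (faults so far: 3)
  step 8: ref 1 -> HIT, frames=[3,1,2] (faults so far: 3)
  step 9: ref 4 -> FAULT, evict 2, frames=[3,1,4] (faults so far: 4)
  step 10: ref 3 -> HIT, frames=[3,1,4] (faults so far: 4)
  LRU total faults: 4
--- Optimal ---
  step 0: ref 3 -> FAULT, frames=[3,-,-] (faults so far: 1)
  step 1: ref 1 -> FAULT, frames=[3,1,-] (faults so far: 2)
  step 2: ref 1 -> HIT, frames=[3,1,-] (faults so far: 2)
  step 3: ref 2 -> FAULT, frames=[3,1,2] (faults so far: 3)
  step 4: ref 2 -> HIT, frames=[3,1,2] (faults so far: 3)
  step 5: ref 1 -> HIT, frames=[3,1,2] (faults so far: 3)
  step 6: ref 2 -> HIT, frames=[3,1,2] (faults so far: 3)
  step 7: ref 3 -> HIT, frames=[3,1,2] (faults so far: 3)
  step 8: ref 1 -> HIT, frames=[3,1,2] (faults so far: 3)
  step 9: ref 4 -> FAULT, evict 1, frames=[3,4,2] (faults so far: 4)
  step 10: ref 3 -> HIT, frames=[3,4,2] (faults so far: 4)
  Optimal total faults: 4

Answer: 5 4 4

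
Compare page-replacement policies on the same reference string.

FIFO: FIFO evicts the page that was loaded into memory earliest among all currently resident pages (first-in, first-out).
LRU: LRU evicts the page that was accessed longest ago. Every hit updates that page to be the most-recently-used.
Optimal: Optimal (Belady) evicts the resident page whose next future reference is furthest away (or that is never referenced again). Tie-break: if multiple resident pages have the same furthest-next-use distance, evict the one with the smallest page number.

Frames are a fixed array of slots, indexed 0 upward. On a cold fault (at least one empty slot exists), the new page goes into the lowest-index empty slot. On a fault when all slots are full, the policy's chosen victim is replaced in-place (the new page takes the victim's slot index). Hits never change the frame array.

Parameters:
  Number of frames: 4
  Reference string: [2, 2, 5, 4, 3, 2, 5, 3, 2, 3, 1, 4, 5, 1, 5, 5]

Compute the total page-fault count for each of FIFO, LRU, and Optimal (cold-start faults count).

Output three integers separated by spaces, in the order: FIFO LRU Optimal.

Answer: 5 7 5

Derivation:
--- FIFO ---
  step 0: ref 2 -> FAULT, frames=[2,-,-,-] (faults so far: 1)
  step 1: ref 2 -> HIT, frames=[2,-,-,-] (faults so far: 1)
  step 2: ref 5 -> FAULT, frames=[2,5,-,-] (faults so far: 2)
  step 3: ref 4 -> FAULT, frames=[2,5,4,-] (faults so far: 3)
  step 4: ref 3 -> FAULT, frames=[2,5,4,3] (faults so far: 4)
  step 5: ref 2 -> HIT, frames=[2,5,4,3] (faults so far: 4)
  step 6: ref 5 -> HIT, frames=[2,5,4,3] (faults so far: 4)
  step 7: ref 3 -> HIT, frames=[2,5,4,3] (faults so far: 4)
  step 8: ref 2 -> HIT, frames=[2,5,4,3] (faults so far: 4)
  step 9: ref 3 -> HIT, frames=[2,5,4,3] (faults so far: 4)
  step 10: ref 1 -> FAULT, evict 2, frames=[1,5,4,3] (faults so far: 5)
  step 11: ref 4 -> HIT, frames=[1,5,4,3] (faults so far: 5)
  step 12: ref 5 -> HIT, frames=[1,5,4,3] (faults so far: 5)
  step 13: ref 1 -> HIT, frames=[1,5,4,3] (faults so far: 5)
  step 14: ref 5 -> HIT, frames=[1,5,4,3] (faults so far: 5)
  step 15: ref 5 -> HIT, frames=[1,5,4,3] (faults so far: 5)
  FIFO total faults: 5
--- LRU ---
  step 0: ref 2 -> FAULT, frames=[2,-,-,-] (faults so far: 1)
  step 1: ref 2 -> HIT, frames=[2,-,-,-] (faults so far: 1)
  step 2: ref 5 -> FAULT, frames=[2,5,-,-] (faults so far: 2)
  step 3: ref 4 -> FAULT, frames=[2,5,4,-] (faults so far: 3)
  step 4: ref 3 -> FAULT, frames=[2,5,4,3] (faults so far: 4)
  step 5: ref 2 -> HIT, frames=[2,5,4,3] (faults so far: 4)
  step 6: ref 5 -> HIT, frames=[2,5,4,3] (faults so far: 4)
  step 7: ref 3 -> HIT, frames=[2,5,4,3] (faults so far: 4)
  step 8: ref 2 -> HIT, frames=[2,5,4,3] (faults so far: 4)
  step 9: ref 3 -> HIT, frames=[2,5,4,3] (faults so far: 4)
  step 10: ref 1 -> FAULT, evict 4, frames=[2,5,1,3] (faults so far: 5)
  step 11: ref 4 -> FAULT, evict 5, frames=[2,4,1,3] (faults so far: 6)
  step 12: ref 5 -> FAULT, evict 2, frames=[5,4,1,3] (faults so far: 7)
  step 13: ref 1 -> HIT, frames=[5,4,1,3] (faults so far: 7)
  step 14: ref 5 -> HIT, frames=[5,4,1,3] (faults so far: 7)
  step 15: ref 5 -> HIT, frames=[5,4,1,3] (faults so far: 7)
  LRU total faults: 7
--- Optimal ---
  step 0: ref 2 -> FAULT, frames=[2,-,-,-] (faults so far: 1)
  step 1: ref 2 -> HIT, frames=[2,-,-,-] (faults so far: 1)
  step 2: ref 5 -> FAULT, frames=[2,5,-,-] (faults so far: 2)
  step 3: ref 4 -> FAULT, frames=[2,5,4,-] (faults so far: 3)
  step 4: ref 3 -> FAULT, frames=[2,5,4,3] (faults so far: 4)
  step 5: ref 2 -> HIT, frames=[2,5,4,3] (faults so far: 4)
  step 6: ref 5 -> HIT, frames=[2,5,4,3] (faults so far: 4)
  step 7: ref 3 -> HIT, frames=[2,5,4,3] (faults so far: 4)
  step 8: ref 2 -> HIT, frames=[2,5,4,3] (faults so far: 4)
  step 9: ref 3 -> HIT, frames=[2,5,4,3] (faults so far: 4)
  step 10: ref 1 -> FAULT, evict 2, frames=[1,5,4,3] (faults so far: 5)
  step 11: ref 4 -> HIT, frames=[1,5,4,3] (faults so far: 5)
  step 12: ref 5 -> HIT, frames=[1,5,4,3] (faults so far: 5)
  step 13: ref 1 -> HIT, frames=[1,5,4,3] (faults so far: 5)
  step 14: ref 5 -> HIT, frames=[1,5,4,3] (faults so far: 5)
  step 15: ref 5 -> HIT, frames=[1,5,4,3] (faults so far: 5)
  Optimal total faults: 5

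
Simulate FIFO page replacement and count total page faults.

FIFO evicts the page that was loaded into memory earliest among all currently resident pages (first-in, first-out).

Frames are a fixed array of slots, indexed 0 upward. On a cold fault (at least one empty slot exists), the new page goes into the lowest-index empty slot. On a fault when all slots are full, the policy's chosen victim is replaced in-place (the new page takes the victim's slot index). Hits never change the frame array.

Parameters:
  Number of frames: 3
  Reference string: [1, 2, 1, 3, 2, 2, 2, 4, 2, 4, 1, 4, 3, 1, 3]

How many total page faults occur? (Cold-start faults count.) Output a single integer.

Step 0: ref 1 → FAULT, frames=[1,-,-]
Step 1: ref 2 → FAULT, frames=[1,2,-]
Step 2: ref 1 → HIT, frames=[1,2,-]
Step 3: ref 3 → FAULT, frames=[1,2,3]
Step 4: ref 2 → HIT, frames=[1,2,3]
Step 5: ref 2 → HIT, frames=[1,2,3]
Step 6: ref 2 → HIT, frames=[1,2,3]
Step 7: ref 4 → FAULT (evict 1), frames=[4,2,3]
Step 8: ref 2 → HIT, frames=[4,2,3]
Step 9: ref 4 → HIT, frames=[4,2,3]
Step 10: ref 1 → FAULT (evict 2), frames=[4,1,3]
Step 11: ref 4 → HIT, frames=[4,1,3]
Step 12: ref 3 → HIT, frames=[4,1,3]
Step 13: ref 1 → HIT, frames=[4,1,3]
Step 14: ref 3 → HIT, frames=[4,1,3]
Total faults: 5

Answer: 5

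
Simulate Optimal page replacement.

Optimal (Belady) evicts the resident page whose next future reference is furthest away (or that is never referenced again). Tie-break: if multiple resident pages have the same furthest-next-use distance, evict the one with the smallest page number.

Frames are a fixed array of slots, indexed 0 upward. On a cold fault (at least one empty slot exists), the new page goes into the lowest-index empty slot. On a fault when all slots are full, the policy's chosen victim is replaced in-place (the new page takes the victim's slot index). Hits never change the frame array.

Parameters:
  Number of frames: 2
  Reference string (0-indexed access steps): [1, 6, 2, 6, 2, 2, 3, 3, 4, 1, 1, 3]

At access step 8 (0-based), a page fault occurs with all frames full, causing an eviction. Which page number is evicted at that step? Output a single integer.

Step 0: ref 1 -> FAULT, frames=[1,-]
Step 1: ref 6 -> FAULT, frames=[1,6]
Step 2: ref 2 -> FAULT, evict 1, frames=[2,6]
Step 3: ref 6 -> HIT, frames=[2,6]
Step 4: ref 2 -> HIT, frames=[2,6]
Step 5: ref 2 -> HIT, frames=[2,6]
Step 6: ref 3 -> FAULT, evict 2, frames=[3,6]
Step 7: ref 3 -> HIT, frames=[3,6]
Step 8: ref 4 -> FAULT, evict 6, frames=[3,4]
At step 8: evicted page 6

Answer: 6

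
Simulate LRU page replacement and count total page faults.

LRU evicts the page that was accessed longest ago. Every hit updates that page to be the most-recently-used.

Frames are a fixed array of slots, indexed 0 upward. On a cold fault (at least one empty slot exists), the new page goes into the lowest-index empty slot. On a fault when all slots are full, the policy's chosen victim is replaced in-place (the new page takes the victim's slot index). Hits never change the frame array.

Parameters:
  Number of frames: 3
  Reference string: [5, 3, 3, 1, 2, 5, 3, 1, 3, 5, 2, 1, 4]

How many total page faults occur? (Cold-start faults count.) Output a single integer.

Answer: 10

Derivation:
Step 0: ref 5 → FAULT, frames=[5,-,-]
Step 1: ref 3 → FAULT, frames=[5,3,-]
Step 2: ref 3 → HIT, frames=[5,3,-]
Step 3: ref 1 → FAULT, frames=[5,3,1]
Step 4: ref 2 → FAULT (evict 5), frames=[2,3,1]
Step 5: ref 5 → FAULT (evict 3), frames=[2,5,1]
Step 6: ref 3 → FAULT (evict 1), frames=[2,5,3]
Step 7: ref 1 → FAULT (evict 2), frames=[1,5,3]
Step 8: ref 3 → HIT, frames=[1,5,3]
Step 9: ref 5 → HIT, frames=[1,5,3]
Step 10: ref 2 → FAULT (evict 1), frames=[2,5,3]
Step 11: ref 1 → FAULT (evict 3), frames=[2,5,1]
Step 12: ref 4 → FAULT (evict 5), frames=[2,4,1]
Total faults: 10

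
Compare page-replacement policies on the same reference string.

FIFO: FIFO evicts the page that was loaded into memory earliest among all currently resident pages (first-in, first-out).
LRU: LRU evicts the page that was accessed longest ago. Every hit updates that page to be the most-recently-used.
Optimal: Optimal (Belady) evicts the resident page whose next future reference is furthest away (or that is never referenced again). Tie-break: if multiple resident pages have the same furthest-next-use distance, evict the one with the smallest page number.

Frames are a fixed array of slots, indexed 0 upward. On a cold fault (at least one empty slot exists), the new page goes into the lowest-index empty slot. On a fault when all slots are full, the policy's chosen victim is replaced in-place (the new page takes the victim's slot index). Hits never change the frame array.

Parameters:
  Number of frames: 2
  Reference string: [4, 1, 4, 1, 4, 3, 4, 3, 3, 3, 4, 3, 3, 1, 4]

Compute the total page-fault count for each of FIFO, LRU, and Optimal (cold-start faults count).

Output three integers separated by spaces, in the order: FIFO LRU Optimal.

--- FIFO ---
  step 0: ref 4 -> FAULT, frames=[4,-] (faults so far: 1)
  step 1: ref 1 -> FAULT, frames=[4,1] (faults so far: 2)
  step 2: ref 4 -> HIT, frames=[4,1] (faults so far: 2)
  step 3: ref 1 -> HIT, frames=[4,1] (faults so far: 2)
  step 4: ref 4 -> HIT, frames=[4,1] (faults so far: 2)
  step 5: ref 3 -> FAULT, evict 4, frames=[3,1] (faults so far: 3)
  step 6: ref 4 -> FAULT, evict 1, frames=[3,4] (faults so far: 4)
  step 7: ref 3 -> HIT, frames=[3,4] (faults so far: 4)
  step 8: ref 3 -> HIT, frames=[3,4] (faults so far: 4)
  step 9: ref 3 -> HIT, frames=[3,4] (faults so far: 4)
  step 10: ref 4 -> HIT, frames=[3,4] (faults so far: 4)
  step 11: ref 3 -> HIT, frames=[3,4] (faults so far: 4)
  step 12: ref 3 -> HIT, frames=[3,4] (faults so far: 4)
  step 13: ref 1 -> FAULT, evict 3, frames=[1,4] (faults so far: 5)
  step 14: ref 4 -> HIT, frames=[1,4] (faults so far: 5)
  FIFO total faults: 5
--- LRU ---
  step 0: ref 4 -> FAULT, frames=[4,-] (faults so far: 1)
  step 1: ref 1 -> FAULT, frames=[4,1] (faults so far: 2)
  step 2: ref 4 -> HIT, frames=[4,1] (faults so far: 2)
  step 3: ref 1 -> HIT, frames=[4,1] (faults so far: 2)
  step 4: ref 4 -> HIT, frames=[4,1] (faults so far: 2)
  step 5: ref 3 -> FAULT, evict 1, frames=[4,3] (faults so far: 3)
  step 6: ref 4 -> HIT, frames=[4,3] (faults so far: 3)
  step 7: ref 3 -> HIT, frames=[4,3] (faults so far: 3)
  step 8: ref 3 -> HIT, frames=[4,3] (faults so far: 3)
  step 9: ref 3 -> HIT, frames=[4,3] (faults so far: 3)
  step 10: ref 4 -> HIT, frames=[4,3] (faults so far: 3)
  step 11: ref 3 -> HIT, frames=[4,3] (faults so far: 3)
  step 12: ref 3 -> HIT, frames=[4,3] (faults so far: 3)
  step 13: ref 1 -> FAULT, evict 4, frames=[1,3] (faults so far: 4)
  step 14: ref 4 -> FAULT, evict 3, frames=[1,4] (faults so far: 5)
  LRU total faults: 5
--- Optimal ---
  step 0: ref 4 -> FAULT, frames=[4,-] (faults so far: 1)
  step 1: ref 1 -> FAULT, frames=[4,1] (faults so far: 2)
  step 2: ref 4 -> HIT, frames=[4,1] (faults so far: 2)
  step 3: ref 1 -> HIT, frames=[4,1] (faults so far: 2)
  step 4: ref 4 -> HIT, frames=[4,1] (faults so far: 2)
  step 5: ref 3 -> FAULT, evict 1, frames=[4,3] (faults so far: 3)
  step 6: ref 4 -> HIT, frames=[4,3] (faults so far: 3)
  step 7: ref 3 -> HIT, frames=[4,3] (faults so far: 3)
  step 8: ref 3 -> HIT, frames=[4,3] (faults so far: 3)
  step 9: ref 3 -> HIT, frames=[4,3] (faults so far: 3)
  step 10: ref 4 -> HIT, frames=[4,3] (faults so far: 3)
  step 11: ref 3 -> HIT, frames=[4,3] (faults so far: 3)
  step 12: ref 3 -> HIT, frames=[4,3] (faults so far: 3)
  step 13: ref 1 -> FAULT, evict 3, frames=[4,1] (faults so far: 4)
  step 14: ref 4 -> HIT, frames=[4,1] (faults so far: 4)
  Optimal total faults: 4

Answer: 5 5 4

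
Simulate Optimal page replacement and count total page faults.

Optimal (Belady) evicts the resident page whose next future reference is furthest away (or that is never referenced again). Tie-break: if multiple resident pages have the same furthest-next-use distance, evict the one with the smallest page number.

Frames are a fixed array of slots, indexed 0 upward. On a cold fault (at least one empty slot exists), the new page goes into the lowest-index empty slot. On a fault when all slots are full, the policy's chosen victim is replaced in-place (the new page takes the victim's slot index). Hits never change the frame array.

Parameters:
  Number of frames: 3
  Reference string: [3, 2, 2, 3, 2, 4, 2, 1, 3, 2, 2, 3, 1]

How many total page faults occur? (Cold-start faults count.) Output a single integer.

Answer: 4

Derivation:
Step 0: ref 3 → FAULT, frames=[3,-,-]
Step 1: ref 2 → FAULT, frames=[3,2,-]
Step 2: ref 2 → HIT, frames=[3,2,-]
Step 3: ref 3 → HIT, frames=[3,2,-]
Step 4: ref 2 → HIT, frames=[3,2,-]
Step 5: ref 4 → FAULT, frames=[3,2,4]
Step 6: ref 2 → HIT, frames=[3,2,4]
Step 7: ref 1 → FAULT (evict 4), frames=[3,2,1]
Step 8: ref 3 → HIT, frames=[3,2,1]
Step 9: ref 2 → HIT, frames=[3,2,1]
Step 10: ref 2 → HIT, frames=[3,2,1]
Step 11: ref 3 → HIT, frames=[3,2,1]
Step 12: ref 1 → HIT, frames=[3,2,1]
Total faults: 4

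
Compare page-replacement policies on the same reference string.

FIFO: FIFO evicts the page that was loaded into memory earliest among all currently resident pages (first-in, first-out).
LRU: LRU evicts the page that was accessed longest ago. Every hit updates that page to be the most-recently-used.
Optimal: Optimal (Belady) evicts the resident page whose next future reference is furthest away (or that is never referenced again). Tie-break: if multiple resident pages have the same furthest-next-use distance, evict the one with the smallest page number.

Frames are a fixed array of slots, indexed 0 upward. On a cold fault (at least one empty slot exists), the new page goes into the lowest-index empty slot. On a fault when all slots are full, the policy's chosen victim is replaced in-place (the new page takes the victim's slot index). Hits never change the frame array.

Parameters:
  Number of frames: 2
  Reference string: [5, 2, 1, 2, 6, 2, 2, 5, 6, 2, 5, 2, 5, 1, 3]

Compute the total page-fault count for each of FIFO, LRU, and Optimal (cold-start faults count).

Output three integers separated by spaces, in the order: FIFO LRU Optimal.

Answer: 11 10 8

Derivation:
--- FIFO ---
  step 0: ref 5 -> FAULT, frames=[5,-] (faults so far: 1)
  step 1: ref 2 -> FAULT, frames=[5,2] (faults so far: 2)
  step 2: ref 1 -> FAULT, evict 5, frames=[1,2] (faults so far: 3)
  step 3: ref 2 -> HIT, frames=[1,2] (faults so far: 3)
  step 4: ref 6 -> FAULT, evict 2, frames=[1,6] (faults so far: 4)
  step 5: ref 2 -> FAULT, evict 1, frames=[2,6] (faults so far: 5)
  step 6: ref 2 -> HIT, frames=[2,6] (faults so far: 5)
  step 7: ref 5 -> FAULT, evict 6, frames=[2,5] (faults so far: 6)
  step 8: ref 6 -> FAULT, evict 2, frames=[6,5] (faults so far: 7)
  step 9: ref 2 -> FAULT, evict 5, frames=[6,2] (faults so far: 8)
  step 10: ref 5 -> FAULT, evict 6, frames=[5,2] (faults so far: 9)
  step 11: ref 2 -> HIT, frames=[5,2] (faults so far: 9)
  step 12: ref 5 -> HIT, frames=[5,2] (faults so far: 9)
  step 13: ref 1 -> FAULT, evict 2, frames=[5,1] (faults so far: 10)
  step 14: ref 3 -> FAULT, evict 5, frames=[3,1] (faults so far: 11)
  FIFO total faults: 11
--- LRU ---
  step 0: ref 5 -> FAULT, frames=[5,-] (faults so far: 1)
  step 1: ref 2 -> FAULT, frames=[5,2] (faults so far: 2)
  step 2: ref 1 -> FAULT, evict 5, frames=[1,2] (faults so far: 3)
  step 3: ref 2 -> HIT, frames=[1,2] (faults so far: 3)
  step 4: ref 6 -> FAULT, evict 1, frames=[6,2] (faults so far: 4)
  step 5: ref 2 -> HIT, frames=[6,2] (faults so far: 4)
  step 6: ref 2 -> HIT, frames=[6,2] (faults so far: 4)
  step 7: ref 5 -> FAULT, evict 6, frames=[5,2] (faults so far: 5)
  step 8: ref 6 -> FAULT, evict 2, frames=[5,6] (faults so far: 6)
  step 9: ref 2 -> FAULT, evict 5, frames=[2,6] (faults so far: 7)
  step 10: ref 5 -> FAULT, evict 6, frames=[2,5] (faults so far: 8)
  step 11: ref 2 -> HIT, frames=[2,5] (faults so far: 8)
  step 12: ref 5 -> HIT, frames=[2,5] (faults so far: 8)
  step 13: ref 1 -> FAULT, evict 2, frames=[1,5] (faults so far: 9)
  step 14: ref 3 -> FAULT, evict 5, frames=[1,3] (faults so far: 10)
  LRU total faults: 10
--- Optimal ---
  step 0: ref 5 -> FAULT, frames=[5,-] (faults so far: 1)
  step 1: ref 2 -> FAULT, frames=[5,2] (faults so far: 2)
  step 2: ref 1 -> FAULT, evict 5, frames=[1,2] (faults so far: 3)
  step 3: ref 2 -> HIT, frames=[1,2] (faults so far: 3)
  step 4: ref 6 -> FAULT, evict 1, frames=[6,2] (faults so far: 4)
  step 5: ref 2 -> HIT, frames=[6,2] (faults so far: 4)
  step 6: ref 2 -> HIT, frames=[6,2] (faults so far: 4)
  step 7: ref 5 -> FAULT, evict 2, frames=[6,5] (faults so far: 5)
  step 8: ref 6 -> HIT, frames=[6,5] (faults so far: 5)
  step 9: ref 2 -> FAULT, evict 6, frames=[2,5] (faults so far: 6)
  step 10: ref 5 -> HIT, frames=[2,5] (faults so far: 6)
  step 11: ref 2 -> HIT, frames=[2,5] (faults so far: 6)
  step 12: ref 5 -> HIT, frames=[2,5] (faults so far: 6)
  step 13: ref 1 -> FAULT, evict 2, frames=[1,5] (faults so far: 7)
  step 14: ref 3 -> FAULT, evict 1, frames=[3,5] (faults so far: 8)
  Optimal total faults: 8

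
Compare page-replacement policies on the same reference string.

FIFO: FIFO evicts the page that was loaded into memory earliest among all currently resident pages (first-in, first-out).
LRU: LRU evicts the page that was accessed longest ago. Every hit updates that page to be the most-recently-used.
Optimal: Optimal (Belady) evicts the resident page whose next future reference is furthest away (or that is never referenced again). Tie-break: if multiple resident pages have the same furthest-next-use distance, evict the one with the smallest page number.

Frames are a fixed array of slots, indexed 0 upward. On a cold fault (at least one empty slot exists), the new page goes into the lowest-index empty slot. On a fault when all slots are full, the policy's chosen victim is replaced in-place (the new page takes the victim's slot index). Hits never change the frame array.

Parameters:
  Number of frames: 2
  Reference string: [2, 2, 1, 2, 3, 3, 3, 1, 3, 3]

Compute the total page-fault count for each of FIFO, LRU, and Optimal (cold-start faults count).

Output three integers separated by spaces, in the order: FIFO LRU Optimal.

--- FIFO ---
  step 0: ref 2 -> FAULT, frames=[2,-] (faults so far: 1)
  step 1: ref 2 -> HIT, frames=[2,-] (faults so far: 1)
  step 2: ref 1 -> FAULT, frames=[2,1] (faults so far: 2)
  step 3: ref 2 -> HIT, frames=[2,1] (faults so far: 2)
  step 4: ref 3 -> FAULT, evict 2, frames=[3,1] (faults so far: 3)
  step 5: ref 3 -> HIT, frames=[3,1] (faults so far: 3)
  step 6: ref 3 -> HIT, frames=[3,1] (faults so far: 3)
  step 7: ref 1 -> HIT, frames=[3,1] (faults so far: 3)
  step 8: ref 3 -> HIT, frames=[3,1] (faults so far: 3)
  step 9: ref 3 -> HIT, frames=[3,1] (faults so far: 3)
  FIFO total faults: 3
--- LRU ---
  step 0: ref 2 -> FAULT, frames=[2,-] (faults so far: 1)
  step 1: ref 2 -> HIT, frames=[2,-] (faults so far: 1)
  step 2: ref 1 -> FAULT, frames=[2,1] (faults so far: 2)
  step 3: ref 2 -> HIT, frames=[2,1] (faults so far: 2)
  step 4: ref 3 -> FAULT, evict 1, frames=[2,3] (faults so far: 3)
  step 5: ref 3 -> HIT, frames=[2,3] (faults so far: 3)
  step 6: ref 3 -> HIT, frames=[2,3] (faults so far: 3)
  step 7: ref 1 -> FAULT, evict 2, frames=[1,3] (faults so far: 4)
  step 8: ref 3 -> HIT, frames=[1,3] (faults so far: 4)
  step 9: ref 3 -> HIT, frames=[1,3] (faults so far: 4)
  LRU total faults: 4
--- Optimal ---
  step 0: ref 2 -> FAULT, frames=[2,-] (faults so far: 1)
  step 1: ref 2 -> HIT, frames=[2,-] (faults so far: 1)
  step 2: ref 1 -> FAULT, frames=[2,1] (faults so far: 2)
  step 3: ref 2 -> HIT, frames=[2,1] (faults so far: 2)
  step 4: ref 3 -> FAULT, evict 2, frames=[3,1] (faults so far: 3)
  step 5: ref 3 -> HIT, frames=[3,1] (faults so far: 3)
  step 6: ref 3 -> HIT, frames=[3,1] (faults so far: 3)
  step 7: ref 1 -> HIT, frames=[3,1] (faults so far: 3)
  step 8: ref 3 -> HIT, frames=[3,1] (faults so far: 3)
  step 9: ref 3 -> HIT, frames=[3,1] (faults so far: 3)
  Optimal total faults: 3

Answer: 3 4 3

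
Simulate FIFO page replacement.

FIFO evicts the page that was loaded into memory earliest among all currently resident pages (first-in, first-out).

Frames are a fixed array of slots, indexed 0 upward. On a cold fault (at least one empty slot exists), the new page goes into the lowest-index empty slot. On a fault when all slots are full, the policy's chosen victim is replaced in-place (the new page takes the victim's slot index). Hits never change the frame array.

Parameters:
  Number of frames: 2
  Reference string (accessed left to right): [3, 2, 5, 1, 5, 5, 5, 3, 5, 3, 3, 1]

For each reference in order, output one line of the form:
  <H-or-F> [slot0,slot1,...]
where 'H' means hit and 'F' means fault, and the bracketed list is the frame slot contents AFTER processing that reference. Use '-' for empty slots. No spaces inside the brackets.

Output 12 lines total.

F [3,-]
F [3,2]
F [5,2]
F [5,1]
H [5,1]
H [5,1]
H [5,1]
F [3,1]
F [3,5]
H [3,5]
H [3,5]
F [1,5]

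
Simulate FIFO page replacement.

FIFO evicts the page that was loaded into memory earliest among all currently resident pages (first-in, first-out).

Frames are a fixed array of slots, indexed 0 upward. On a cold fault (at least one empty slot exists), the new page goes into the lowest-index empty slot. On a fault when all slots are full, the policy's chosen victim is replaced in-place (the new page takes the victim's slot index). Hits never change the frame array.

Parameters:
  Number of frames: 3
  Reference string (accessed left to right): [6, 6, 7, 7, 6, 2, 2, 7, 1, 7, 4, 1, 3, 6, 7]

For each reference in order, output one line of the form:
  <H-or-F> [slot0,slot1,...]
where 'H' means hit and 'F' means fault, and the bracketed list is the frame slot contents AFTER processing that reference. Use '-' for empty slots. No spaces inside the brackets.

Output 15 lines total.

F [6,-,-]
H [6,-,-]
F [6,7,-]
H [6,7,-]
H [6,7,-]
F [6,7,2]
H [6,7,2]
H [6,7,2]
F [1,7,2]
H [1,7,2]
F [1,4,2]
H [1,4,2]
F [1,4,3]
F [6,4,3]
F [6,7,3]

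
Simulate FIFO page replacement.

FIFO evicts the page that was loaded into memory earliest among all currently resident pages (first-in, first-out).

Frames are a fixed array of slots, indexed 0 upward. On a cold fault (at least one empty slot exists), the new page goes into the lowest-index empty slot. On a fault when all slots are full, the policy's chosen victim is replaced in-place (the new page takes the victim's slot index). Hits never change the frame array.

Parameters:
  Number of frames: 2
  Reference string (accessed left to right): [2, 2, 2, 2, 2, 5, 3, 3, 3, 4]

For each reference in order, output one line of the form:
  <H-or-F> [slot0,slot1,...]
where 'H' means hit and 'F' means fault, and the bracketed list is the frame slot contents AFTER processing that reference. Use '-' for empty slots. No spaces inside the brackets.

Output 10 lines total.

F [2,-]
H [2,-]
H [2,-]
H [2,-]
H [2,-]
F [2,5]
F [3,5]
H [3,5]
H [3,5]
F [3,4]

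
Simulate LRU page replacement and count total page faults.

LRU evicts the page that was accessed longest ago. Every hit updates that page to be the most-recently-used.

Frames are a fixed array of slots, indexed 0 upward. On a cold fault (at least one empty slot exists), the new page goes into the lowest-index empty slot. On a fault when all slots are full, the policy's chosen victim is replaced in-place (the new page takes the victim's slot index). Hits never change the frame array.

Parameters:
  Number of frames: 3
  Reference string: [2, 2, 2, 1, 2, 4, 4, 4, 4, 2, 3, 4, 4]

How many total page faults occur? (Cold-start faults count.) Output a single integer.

Step 0: ref 2 → FAULT, frames=[2,-,-]
Step 1: ref 2 → HIT, frames=[2,-,-]
Step 2: ref 2 → HIT, frames=[2,-,-]
Step 3: ref 1 → FAULT, frames=[2,1,-]
Step 4: ref 2 → HIT, frames=[2,1,-]
Step 5: ref 4 → FAULT, frames=[2,1,4]
Step 6: ref 4 → HIT, frames=[2,1,4]
Step 7: ref 4 → HIT, frames=[2,1,4]
Step 8: ref 4 → HIT, frames=[2,1,4]
Step 9: ref 2 → HIT, frames=[2,1,4]
Step 10: ref 3 → FAULT (evict 1), frames=[2,3,4]
Step 11: ref 4 → HIT, frames=[2,3,4]
Step 12: ref 4 → HIT, frames=[2,3,4]
Total faults: 4

Answer: 4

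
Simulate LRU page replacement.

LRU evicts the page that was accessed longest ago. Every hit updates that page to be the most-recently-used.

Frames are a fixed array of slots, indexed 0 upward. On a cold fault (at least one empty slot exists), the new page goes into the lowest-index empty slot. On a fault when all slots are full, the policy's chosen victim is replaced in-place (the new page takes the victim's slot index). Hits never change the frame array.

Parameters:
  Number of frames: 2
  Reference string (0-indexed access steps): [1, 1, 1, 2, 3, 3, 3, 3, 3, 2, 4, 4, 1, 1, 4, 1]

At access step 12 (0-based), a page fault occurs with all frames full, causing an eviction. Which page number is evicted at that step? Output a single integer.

Step 0: ref 1 -> FAULT, frames=[1,-]
Step 1: ref 1 -> HIT, frames=[1,-]
Step 2: ref 1 -> HIT, frames=[1,-]
Step 3: ref 2 -> FAULT, frames=[1,2]
Step 4: ref 3 -> FAULT, evict 1, frames=[3,2]
Step 5: ref 3 -> HIT, frames=[3,2]
Step 6: ref 3 -> HIT, frames=[3,2]
Step 7: ref 3 -> HIT, frames=[3,2]
Step 8: ref 3 -> HIT, frames=[3,2]
Step 9: ref 2 -> HIT, frames=[3,2]
Step 10: ref 4 -> FAULT, evict 3, frames=[4,2]
Step 11: ref 4 -> HIT, frames=[4,2]
Step 12: ref 1 -> FAULT, evict 2, frames=[4,1]
At step 12: evicted page 2

Answer: 2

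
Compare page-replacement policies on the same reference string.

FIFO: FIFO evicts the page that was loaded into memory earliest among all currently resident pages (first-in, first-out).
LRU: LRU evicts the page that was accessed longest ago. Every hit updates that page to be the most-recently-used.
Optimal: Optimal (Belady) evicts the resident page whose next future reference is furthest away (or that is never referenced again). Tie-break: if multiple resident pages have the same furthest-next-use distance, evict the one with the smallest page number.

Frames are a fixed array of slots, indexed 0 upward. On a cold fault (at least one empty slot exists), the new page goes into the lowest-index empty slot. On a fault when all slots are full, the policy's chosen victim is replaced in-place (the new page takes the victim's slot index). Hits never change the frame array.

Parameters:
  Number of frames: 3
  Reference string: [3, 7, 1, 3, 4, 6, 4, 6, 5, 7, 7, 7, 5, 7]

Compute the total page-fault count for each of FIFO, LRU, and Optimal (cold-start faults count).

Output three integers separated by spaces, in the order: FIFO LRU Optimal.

Answer: 7 7 6

Derivation:
--- FIFO ---
  step 0: ref 3 -> FAULT, frames=[3,-,-] (faults so far: 1)
  step 1: ref 7 -> FAULT, frames=[3,7,-] (faults so far: 2)
  step 2: ref 1 -> FAULT, frames=[3,7,1] (faults so far: 3)
  step 3: ref 3 -> HIT, frames=[3,7,1] (faults so far: 3)
  step 4: ref 4 -> FAULT, evict 3, frames=[4,7,1] (faults so far: 4)
  step 5: ref 6 -> FAULT, evict 7, frames=[4,6,1] (faults so far: 5)
  step 6: ref 4 -> HIT, frames=[4,6,1] (faults so far: 5)
  step 7: ref 6 -> HIT, frames=[4,6,1] (faults so far: 5)
  step 8: ref 5 -> FAULT, evict 1, frames=[4,6,5] (faults so far: 6)
  step 9: ref 7 -> FAULT, evict 4, frames=[7,6,5] (faults so far: 7)
  step 10: ref 7 -> HIT, frames=[7,6,5] (faults so far: 7)
  step 11: ref 7 -> HIT, frames=[7,6,5] (faults so far: 7)
  step 12: ref 5 -> HIT, frames=[7,6,5] (faults so far: 7)
  step 13: ref 7 -> HIT, frames=[7,6,5] (faults so far: 7)
  FIFO total faults: 7
--- LRU ---
  step 0: ref 3 -> FAULT, frames=[3,-,-] (faults so far: 1)
  step 1: ref 7 -> FAULT, frames=[3,7,-] (faults so far: 2)
  step 2: ref 1 -> FAULT, frames=[3,7,1] (faults so far: 3)
  step 3: ref 3 -> HIT, frames=[3,7,1] (faults so far: 3)
  step 4: ref 4 -> FAULT, evict 7, frames=[3,4,1] (faults so far: 4)
  step 5: ref 6 -> FAULT, evict 1, frames=[3,4,6] (faults so far: 5)
  step 6: ref 4 -> HIT, frames=[3,4,6] (faults so far: 5)
  step 7: ref 6 -> HIT, frames=[3,4,6] (faults so far: 5)
  step 8: ref 5 -> FAULT, evict 3, frames=[5,4,6] (faults so far: 6)
  step 9: ref 7 -> FAULT, evict 4, frames=[5,7,6] (faults so far: 7)
  step 10: ref 7 -> HIT, frames=[5,7,6] (faults so far: 7)
  step 11: ref 7 -> HIT, frames=[5,7,6] (faults so far: 7)
  step 12: ref 5 -> HIT, frames=[5,7,6] (faults so far: 7)
  step 13: ref 7 -> HIT, frames=[5,7,6] (faults so far: 7)
  LRU total faults: 7
--- Optimal ---
  step 0: ref 3 -> FAULT, frames=[3,-,-] (faults so far: 1)
  step 1: ref 7 -> FAULT, frames=[3,7,-] (faults so far: 2)
  step 2: ref 1 -> FAULT, frames=[3,7,1] (faults so far: 3)
  step 3: ref 3 -> HIT, frames=[3,7,1] (faults so far: 3)
  step 4: ref 4 -> FAULT, evict 1, frames=[3,7,4] (faults so far: 4)
  step 5: ref 6 -> FAULT, evict 3, frames=[6,7,4] (faults so far: 5)
  step 6: ref 4 -> HIT, frames=[6,7,4] (faults so far: 5)
  step 7: ref 6 -> HIT, frames=[6,7,4] (faults so far: 5)
  step 8: ref 5 -> FAULT, evict 4, frames=[6,7,5] (faults so far: 6)
  step 9: ref 7 -> HIT, frames=[6,7,5] (faults so far: 6)
  step 10: ref 7 -> HIT, frames=[6,7,5] (faults so far: 6)
  step 11: ref 7 -> HIT, frames=[6,7,5] (faults so far: 6)
  step 12: ref 5 -> HIT, frames=[6,7,5] (faults so far: 6)
  step 13: ref 7 -> HIT, frames=[6,7,5] (faults so far: 6)
  Optimal total faults: 6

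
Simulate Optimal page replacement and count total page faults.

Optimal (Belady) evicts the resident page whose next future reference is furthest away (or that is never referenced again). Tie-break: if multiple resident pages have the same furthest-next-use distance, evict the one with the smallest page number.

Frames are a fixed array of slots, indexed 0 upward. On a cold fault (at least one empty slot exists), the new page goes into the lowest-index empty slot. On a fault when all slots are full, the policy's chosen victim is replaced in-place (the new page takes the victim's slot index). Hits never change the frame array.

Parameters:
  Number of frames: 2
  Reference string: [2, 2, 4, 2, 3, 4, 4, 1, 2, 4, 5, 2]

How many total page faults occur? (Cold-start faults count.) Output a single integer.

Answer: 6

Derivation:
Step 0: ref 2 → FAULT, frames=[2,-]
Step 1: ref 2 → HIT, frames=[2,-]
Step 2: ref 4 → FAULT, frames=[2,4]
Step 3: ref 2 → HIT, frames=[2,4]
Step 4: ref 3 → FAULT (evict 2), frames=[3,4]
Step 5: ref 4 → HIT, frames=[3,4]
Step 6: ref 4 → HIT, frames=[3,4]
Step 7: ref 1 → FAULT (evict 3), frames=[1,4]
Step 8: ref 2 → FAULT (evict 1), frames=[2,4]
Step 9: ref 4 → HIT, frames=[2,4]
Step 10: ref 5 → FAULT (evict 4), frames=[2,5]
Step 11: ref 2 → HIT, frames=[2,5]
Total faults: 6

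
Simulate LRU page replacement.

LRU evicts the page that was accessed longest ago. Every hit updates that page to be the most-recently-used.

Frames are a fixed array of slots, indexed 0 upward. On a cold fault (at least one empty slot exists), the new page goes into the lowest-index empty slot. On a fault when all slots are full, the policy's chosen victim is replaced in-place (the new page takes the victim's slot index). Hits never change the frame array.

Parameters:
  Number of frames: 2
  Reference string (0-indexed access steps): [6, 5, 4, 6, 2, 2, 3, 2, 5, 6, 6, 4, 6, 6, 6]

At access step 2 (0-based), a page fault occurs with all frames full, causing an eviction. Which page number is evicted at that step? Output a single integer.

Answer: 6

Derivation:
Step 0: ref 6 -> FAULT, frames=[6,-]
Step 1: ref 5 -> FAULT, frames=[6,5]
Step 2: ref 4 -> FAULT, evict 6, frames=[4,5]
At step 2: evicted page 6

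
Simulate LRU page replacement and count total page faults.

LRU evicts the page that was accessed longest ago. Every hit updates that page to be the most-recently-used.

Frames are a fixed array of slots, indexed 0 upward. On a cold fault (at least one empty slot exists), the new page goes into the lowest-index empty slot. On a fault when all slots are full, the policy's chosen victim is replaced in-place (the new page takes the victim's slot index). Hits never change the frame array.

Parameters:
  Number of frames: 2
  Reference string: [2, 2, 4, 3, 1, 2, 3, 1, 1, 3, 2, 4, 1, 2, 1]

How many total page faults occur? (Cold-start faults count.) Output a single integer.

Answer: 11

Derivation:
Step 0: ref 2 → FAULT, frames=[2,-]
Step 1: ref 2 → HIT, frames=[2,-]
Step 2: ref 4 → FAULT, frames=[2,4]
Step 3: ref 3 → FAULT (evict 2), frames=[3,4]
Step 4: ref 1 → FAULT (evict 4), frames=[3,1]
Step 5: ref 2 → FAULT (evict 3), frames=[2,1]
Step 6: ref 3 → FAULT (evict 1), frames=[2,3]
Step 7: ref 1 → FAULT (evict 2), frames=[1,3]
Step 8: ref 1 → HIT, frames=[1,3]
Step 9: ref 3 → HIT, frames=[1,3]
Step 10: ref 2 → FAULT (evict 1), frames=[2,3]
Step 11: ref 4 → FAULT (evict 3), frames=[2,4]
Step 12: ref 1 → FAULT (evict 2), frames=[1,4]
Step 13: ref 2 → FAULT (evict 4), frames=[1,2]
Step 14: ref 1 → HIT, frames=[1,2]
Total faults: 11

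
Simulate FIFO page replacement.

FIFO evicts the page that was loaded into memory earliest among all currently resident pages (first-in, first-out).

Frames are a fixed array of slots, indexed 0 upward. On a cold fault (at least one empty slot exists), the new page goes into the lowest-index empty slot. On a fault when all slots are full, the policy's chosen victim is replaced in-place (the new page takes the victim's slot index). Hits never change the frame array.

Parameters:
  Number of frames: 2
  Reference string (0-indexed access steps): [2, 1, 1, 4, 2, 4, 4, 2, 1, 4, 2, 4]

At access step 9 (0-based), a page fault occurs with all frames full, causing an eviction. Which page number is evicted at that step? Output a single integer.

Answer: 2

Derivation:
Step 0: ref 2 -> FAULT, frames=[2,-]
Step 1: ref 1 -> FAULT, frames=[2,1]
Step 2: ref 1 -> HIT, frames=[2,1]
Step 3: ref 4 -> FAULT, evict 2, frames=[4,1]
Step 4: ref 2 -> FAULT, evict 1, frames=[4,2]
Step 5: ref 4 -> HIT, frames=[4,2]
Step 6: ref 4 -> HIT, frames=[4,2]
Step 7: ref 2 -> HIT, frames=[4,2]
Step 8: ref 1 -> FAULT, evict 4, frames=[1,2]
Step 9: ref 4 -> FAULT, evict 2, frames=[1,4]
At step 9: evicted page 2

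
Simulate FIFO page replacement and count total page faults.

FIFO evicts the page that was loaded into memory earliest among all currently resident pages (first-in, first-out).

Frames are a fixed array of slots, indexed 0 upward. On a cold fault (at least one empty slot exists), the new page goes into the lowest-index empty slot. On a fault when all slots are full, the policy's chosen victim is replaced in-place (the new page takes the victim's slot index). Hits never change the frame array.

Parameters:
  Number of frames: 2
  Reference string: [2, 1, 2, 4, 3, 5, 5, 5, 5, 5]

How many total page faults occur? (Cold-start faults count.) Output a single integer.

Answer: 5

Derivation:
Step 0: ref 2 → FAULT, frames=[2,-]
Step 1: ref 1 → FAULT, frames=[2,1]
Step 2: ref 2 → HIT, frames=[2,1]
Step 3: ref 4 → FAULT (evict 2), frames=[4,1]
Step 4: ref 3 → FAULT (evict 1), frames=[4,3]
Step 5: ref 5 → FAULT (evict 4), frames=[5,3]
Step 6: ref 5 → HIT, frames=[5,3]
Step 7: ref 5 → HIT, frames=[5,3]
Step 8: ref 5 → HIT, frames=[5,3]
Step 9: ref 5 → HIT, frames=[5,3]
Total faults: 5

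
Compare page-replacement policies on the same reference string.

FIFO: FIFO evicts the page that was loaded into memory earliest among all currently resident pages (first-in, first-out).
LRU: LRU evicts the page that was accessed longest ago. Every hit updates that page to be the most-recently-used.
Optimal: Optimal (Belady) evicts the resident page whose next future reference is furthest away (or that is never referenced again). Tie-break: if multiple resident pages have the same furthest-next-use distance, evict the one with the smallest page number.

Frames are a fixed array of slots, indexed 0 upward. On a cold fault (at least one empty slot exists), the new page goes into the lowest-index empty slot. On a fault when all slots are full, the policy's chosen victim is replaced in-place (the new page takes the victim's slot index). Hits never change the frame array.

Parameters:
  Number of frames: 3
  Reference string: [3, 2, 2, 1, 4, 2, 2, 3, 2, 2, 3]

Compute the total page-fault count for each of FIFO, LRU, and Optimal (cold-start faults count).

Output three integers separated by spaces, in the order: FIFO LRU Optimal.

--- FIFO ---
  step 0: ref 3 -> FAULT, frames=[3,-,-] (faults so far: 1)
  step 1: ref 2 -> FAULT, frames=[3,2,-] (faults so far: 2)
  step 2: ref 2 -> HIT, frames=[3,2,-] (faults so far: 2)
  step 3: ref 1 -> FAULT, frames=[3,2,1] (faults so far: 3)
  step 4: ref 4 -> FAULT, evict 3, frames=[4,2,1] (faults so far: 4)
  step 5: ref 2 -> HIT, frames=[4,2,1] (faults so far: 4)
  step 6: ref 2 -> HIT, frames=[4,2,1] (faults so far: 4)
  step 7: ref 3 -> FAULT, evict 2, frames=[4,3,1] (faults so far: 5)
  step 8: ref 2 -> FAULT, evict 1, frames=[4,3,2] (faults so far: 6)
  step 9: ref 2 -> HIT, frames=[4,3,2] (faults so far: 6)
  step 10: ref 3 -> HIT, frames=[4,3,2] (faults so far: 6)
  FIFO total faults: 6
--- LRU ---
  step 0: ref 3 -> FAULT, frames=[3,-,-] (faults so far: 1)
  step 1: ref 2 -> FAULT, frames=[3,2,-] (faults so far: 2)
  step 2: ref 2 -> HIT, frames=[3,2,-] (faults so far: 2)
  step 3: ref 1 -> FAULT, frames=[3,2,1] (faults so far: 3)
  step 4: ref 4 -> FAULT, evict 3, frames=[4,2,1] (faults so far: 4)
  step 5: ref 2 -> HIT, frames=[4,2,1] (faults so far: 4)
  step 6: ref 2 -> HIT, frames=[4,2,1] (faults so far: 4)
  step 7: ref 3 -> FAULT, evict 1, frames=[4,2,3] (faults so far: 5)
  step 8: ref 2 -> HIT, frames=[4,2,3] (faults so far: 5)
  step 9: ref 2 -> HIT, frames=[4,2,3] (faults so far: 5)
  step 10: ref 3 -> HIT, frames=[4,2,3] (faults so far: 5)
  LRU total faults: 5
--- Optimal ---
  step 0: ref 3 -> FAULT, frames=[3,-,-] (faults so far: 1)
  step 1: ref 2 -> FAULT, frames=[3,2,-] (faults so far: 2)
  step 2: ref 2 -> HIT, frames=[3,2,-] (faults so far: 2)
  step 3: ref 1 -> FAULT, frames=[3,2,1] (faults so far: 3)
  step 4: ref 4 -> FAULT, evict 1, frames=[3,2,4] (faults so far: 4)
  step 5: ref 2 -> HIT, frames=[3,2,4] (faults so far: 4)
  step 6: ref 2 -> HIT, frames=[3,2,4] (faults so far: 4)
  step 7: ref 3 -> HIT, frames=[3,2,4] (faults so far: 4)
  step 8: ref 2 -> HIT, frames=[3,2,4] (faults so far: 4)
  step 9: ref 2 -> HIT, frames=[3,2,4] (faults so far: 4)
  step 10: ref 3 -> HIT, frames=[3,2,4] (faults so far: 4)
  Optimal total faults: 4

Answer: 6 5 4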